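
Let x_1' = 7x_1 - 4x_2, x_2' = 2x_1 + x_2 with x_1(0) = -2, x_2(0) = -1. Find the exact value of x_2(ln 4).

-1024

A = [[7,-4],[2,1]]; eigenvalues λ = 3, 5.
Eigenvectors: (1,1) for λ=3, (-2,-1) for λ=5.
From the initial condition, c_1 = 0, c_2 = 1.
x_2(ln 4) = (0)(4^3)(1) + (1)(4^5)(-1) = -1024.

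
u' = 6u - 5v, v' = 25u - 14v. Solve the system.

u(t) = K_1e^(-4t)cos(5t) + K_2e^(-4t)sin(5t), v(t) = K_1e^(-4t)sin(5t) + 2K_1e^(-4t)cos(5t) + 2K_2e^(-4t)sin(5t) - K_2e^(-4t)cos(5t)

Coefficient matrix A = [[6, -5], [25, -14]].
Characteristic polynomial det(A - λI) = λ^2 + 8λ + 41 = 0.
Eigenvalues λ = -4 ± 5i (complex conjugate pair).
For λ=-4+5i: an eigenvector is (1,2) - i(0,1) = (1, 2 - i).
A real fundamental pair from Re and Im of e^((-4+5i)t)v: X_1 = e^(-4t)(cos(5t)·(1,2) + sin(5t)·(0,1)), X_2 = e^(-4t)(sin(5t)·(1,2) - cos(5t)·(0,1)).
General solution: K_1X_1 + K_2X_2.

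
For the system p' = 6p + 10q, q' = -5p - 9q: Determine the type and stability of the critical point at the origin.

A = [[6,10],[-5,-9]]; det(A-λI) = λ^2 + 3λ - 4.
λ = 1, -4: opposite signs.

saddle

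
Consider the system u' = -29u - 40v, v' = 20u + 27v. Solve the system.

u(t) = -3c_1e^(-t)sin(4t) - c_1e^(-t)cos(4t) - c_2e^(-t)sin(4t) + 3c_2e^(-t)cos(4t), v(t) = 2c_1e^(-t)sin(4t) + c_1e^(-t)cos(4t) + c_2e^(-t)sin(4t) - 2c_2e^(-t)cos(4t)

Coefficient matrix A = [[-29, -40], [20, 27]].
Characteristic polynomial det(A - λI) = λ^2 + 2λ + 17 = 0.
Eigenvalues λ = -1 ± 4i (complex conjugate pair).
For λ=-1+4i: an eigenvector is (-1,1) - i(-3,2) = (-1 + 3i, 1 - 2i).
A real fundamental pair from Re and Im of e^((-1+4i)t)v: X_1 = e^(-t)(cos(4t)·(-1,1) + sin(4t)·(-3,2)), X_2 = e^(-t)(sin(4t)·(-1,1) - cos(4t)·(-3,2)).
General solution: c_1X_1 + c_2X_2.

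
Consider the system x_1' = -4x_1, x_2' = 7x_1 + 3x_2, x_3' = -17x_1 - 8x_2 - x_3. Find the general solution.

Coefficient matrix A = [[-4, 0, 0], [7, 3, 0], [-17, -8, -1]].
det(A - λI) = 0 gives eigenvalues λ = -1, 3, -4.
For λ=-1: eigenvector (0,0,1).
For λ=3: eigenvector (0,1,-2).
For λ=-4: eigenvector (1,-1,3).
General solution: K_1e^(-t)(0,0,1) + K_2e^(3t)(0,1,-2) + K_3e^(-4t)(1,-1,3).

x_1(t) = K_3e^(-4t), x_2(t) = K_2e^(3t) - K_3e^(-4t), x_3(t) = K_1e^(-t) - 2K_2e^(3t) + 3K_3e^(-4t)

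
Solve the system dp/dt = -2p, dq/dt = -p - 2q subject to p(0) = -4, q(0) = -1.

p(t) = -4e^(-2t), q(t) = 4te^(-2t) - e^(-2t)

Coefficient matrix A = [[-2, 0], [-1, -2]].
Characteristic polynomial det(A - λI) = λ^2 + 4λ + 4 = 0.
Single eigenvalue λ = -2 with algebraic multiplicity 2.
Eigenvector v = (0,-1); generalized eigenvector w with (A-λI)w=v is (1,0).
General solution: e^(-2t)[C_1·v + C_2·(t·v + w)].
Applying p(0)=-4, q(0)=-1 gives C_1=1, C_2=-4.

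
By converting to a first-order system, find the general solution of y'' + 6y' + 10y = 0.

Let x_1 = y, x_2 = y'. Then x_1' = x_2 and x_2' = -10x_1 - 6x_2.
A = [[0,1],[-10,-6]]; det(A-λI) = λ^2 + 6λ + 10.
Eigenvalues λ = -3 ± i.

y(t) = C_1e^(-3t)cos(t) + C_2e^(-3t)sin(t)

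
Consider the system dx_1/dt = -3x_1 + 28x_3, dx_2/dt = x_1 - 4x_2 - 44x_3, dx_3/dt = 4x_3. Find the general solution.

Coefficient matrix A = [[-3, 0, 28], [1, -4, -44], [0, 0, 4]].
det(A - λI) = 0 gives eigenvalues λ = 4, -4, -3.
For λ=4: eigenvector (4,-5,1).
For λ=-4: eigenvector (0,1,0).
For λ=-3: eigenvector (1,1,0).
General solution: C_1e^(4t)(4,-5,1) + C_2e^(-4t)(0,1,0) + C_3e^(-3t)(1,1,0).

x_1(t) = 4C_1e^(4t) + C_3e^(-3t), x_2(t) = -5C_1e^(4t) + C_2e^(-4t) + C_3e^(-3t), x_3(t) = C_1e^(4t)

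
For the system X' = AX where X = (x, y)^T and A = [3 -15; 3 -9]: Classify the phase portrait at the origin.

A = [[3,-15],[3,-9]]; det(A-λI) = λ^2 + 6λ + 18.
λ = -3 ± 3i: negative real part.

stable spiral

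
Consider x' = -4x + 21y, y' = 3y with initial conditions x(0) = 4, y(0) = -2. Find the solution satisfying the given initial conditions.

Coefficient matrix A = [[-4, 21], [0, 3]].
Characteristic polynomial det(A - λI) = λ^2 + λ - 12 = 0.
Eigenvalues λ = -4, 3.
For λ=-4: (A-λI) row 1 is [0, 21], so an eigenvector is (1, 0).
For λ=3: (A-λI) row 1 is [-7, 21], so an eigenvector is (3, 1).
General solution: K_1e^(-4t)(1,0) + K_2e^(3t)(3,1).
Applying x(0)=4, y(0)=-2 gives K_1=10, K_2=-2.

x(t) = -6e^(3t) + 10e^(-4t), y(t) = -2e^(3t)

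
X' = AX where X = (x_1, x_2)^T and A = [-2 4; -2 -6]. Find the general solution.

x_1(t) = C_1e^(-4t)sin(2t) + C_1e^(-4t)cos(2t) + C_2e^(-4t)sin(2t) - C_2e^(-4t)cos(2t), x_2(t) = -C_1e^(-4t)sin(2t) + C_2e^(-4t)cos(2t)

Coefficient matrix A = [[-2, 4], [-2, -6]].
Characteristic polynomial det(A - λI) = λ^2 + 8λ + 20 = 0.
Eigenvalues λ = -4 ± 2i (complex conjugate pair).
For λ=-4+2i: an eigenvector is (1,0) - i(1,-1) = (1 - i, 0 + i).
A real fundamental pair from Re and Im of e^((-4+2i)t)v: X_1 = e^(-4t)(cos(2t)·(1,0) + sin(2t)·(1,-1)), X_2 = e^(-4t)(sin(2t)·(1,0) - cos(2t)·(1,-1)).
General solution: C_1X_1 + C_2X_2.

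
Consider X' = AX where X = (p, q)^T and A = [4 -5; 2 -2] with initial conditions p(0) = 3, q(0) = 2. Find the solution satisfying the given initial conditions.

Coefficient matrix A = [[4, -5], [2, -2]].
Characteristic polynomial det(A - λI) = λ^2 - 2λ + 2 = 0.
Eigenvalues λ = 1 ± i (complex conjugate pair).
For λ=1+i: an eigenvector is (1,1) - i(-2,-1) = (1 + 2i, 1 + i).
A real fundamental pair from Re and Im of e^((1+i)t)v: X_1 = e^(t)(cos(t)·(1,1) + sin(t)·(-2,-1)), X_2 = e^(t)(sin(t)·(1,1) - cos(t)·(-2,-1)).
General solution: C_1X_1 + C_2X_2.
Applying p(0)=3, q(0)=2 gives C_1=1, C_2=1.

p(t) = -e^(t)sin(t) + 3e^(t)cos(t), q(t) = 2e^(t)cos(t)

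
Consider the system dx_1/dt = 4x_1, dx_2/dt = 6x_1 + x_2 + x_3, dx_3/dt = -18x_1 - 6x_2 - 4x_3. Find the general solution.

x_1(t) = K_1e^(4t), x_2(t) = K_1e^(4t) + K_2e^(-t) - K_3e^(-2t), x_3(t) = -3K_1e^(4t) - 2K_2e^(-t) + 3K_3e^(-2t)

Coefficient matrix A = [[4, 0, 0], [6, 1, 1], [-18, -6, -4]].
det(A - λI) = 0 gives eigenvalues λ = 4, -1, -2.
For λ=4: eigenvector (1,1,-3).
For λ=-1: eigenvector (0,1,-2).
For λ=-2: eigenvector (0,-1,3).
General solution: K_1e^(4t)(1,1,-3) + K_2e^(-t)(0,1,-2) + K_3e^(-2t)(0,-1,3).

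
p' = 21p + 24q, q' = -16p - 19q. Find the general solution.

p(t) = -c_1e^(-3t) - 3c_2e^(5t), q(t) = c_1e^(-3t) + 2c_2e^(5t)

Coefficient matrix A = [[21, 24], [-16, -19]].
Characteristic polynomial det(A - λI) = λ^2 - 2λ - 15 = 0.
Eigenvalues λ = -3, 5.
For λ=-3: (A-λI) row 1 is [24, 24], so an eigenvector is (-1, 1).
For λ=5: (A-λI) row 1 is [16, 24], so an eigenvector is (-3, 2).
General solution: c_1e^(-3t)(-1,1) + c_2e^(5t)(-3,2).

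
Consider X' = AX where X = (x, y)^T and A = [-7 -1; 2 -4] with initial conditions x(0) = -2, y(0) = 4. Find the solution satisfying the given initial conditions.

x(t) = -2e^(-5t), y(t) = 4e^(-5t)

Coefficient matrix A = [[-7, -1], [2, -4]].
Characteristic polynomial det(A - λI) = λ^2 + 11λ + 30 = 0.
Eigenvalues λ = -6, -5.
For λ=-6: (A-λI) row 1 is [-1, -1], so an eigenvector is (1, -1).
For λ=-5: (A-λI) row 1 is [-2, -1], so an eigenvector is (-1, 2).
General solution: c_1e^(-6t)(1,-1) + c_2e^(-5t)(-1,2).
Applying x(0)=-2, y(0)=4 gives c_1=0, c_2=2.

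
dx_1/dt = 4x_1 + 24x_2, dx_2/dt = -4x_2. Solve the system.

x_1(t) = -K_1e^(4t) - 3K_2e^(-4t), x_2(t) = K_2e^(-4t)

Coefficient matrix A = [[4, 24], [0, -4]].
Characteristic polynomial det(A - λI) = λ^2 - 16 = 0.
Eigenvalues λ = 4, -4.
For λ=4: (A-λI) row 1 is [0, 24], so an eigenvector is (-1, 0).
For λ=-4: (A-λI) row 1 is [8, 24], so an eigenvector is (-3, 1).
General solution: K_1e^(4t)(-1,0) + K_2e^(-4t)(-3,1).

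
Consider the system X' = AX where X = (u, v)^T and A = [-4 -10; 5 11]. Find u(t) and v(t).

Coefficient matrix A = [[-4, -10], [5, 11]].
Characteristic polynomial det(A - λI) = λ^2 - 7λ + 6 = 0.
Eigenvalues λ = 1, 6.
For λ=1: (A-λI) row 1 is [-5, -10], so an eigenvector is (2, -1).
For λ=6: (A-λI) row 1 is [-10, -10], so an eigenvector is (-1, 1).
General solution: C_1e^(t)(2,-1) + C_2e^(6t)(-1,1).

u(t) = 2C_1e^(t) - C_2e^(6t), v(t) = -C_1e^(t) + C_2e^(6t)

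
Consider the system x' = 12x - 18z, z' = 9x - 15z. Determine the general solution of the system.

x(t) = 2C_1e^(3t) - C_2e^(-6t), z(t) = C_1e^(3t) - C_2e^(-6t)

Coefficient matrix A = [[12, -18], [9, -15]].
Characteristic polynomial det(A - λI) = λ^2 + 3λ - 18 = 0.
Eigenvalues λ = 3, -6.
For λ=3: (A-λI) row 1 is [9, -18], so an eigenvector is (2, 1).
For λ=-6: (A-λI) row 1 is [18, -18], so an eigenvector is (-1, -1).
General solution: C_1e^(3t)(2,1) + C_2e^(-6t)(-1,-1).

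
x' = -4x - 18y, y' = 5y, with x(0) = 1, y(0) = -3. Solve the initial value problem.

Coefficient matrix A = [[-4, -18], [0, 5]].
Characteristic polynomial det(A - λI) = λ^2 - λ - 20 = 0.
Eigenvalues λ = -4, 5.
For λ=-4: (A-λI) row 1 is [0, -18], so an eigenvector is (1, 0).
For λ=5: (A-λI) row 1 is [-9, -18], so an eigenvector is (-2, 1).
General solution: K_1e^(-4t)(1,0) + K_2e^(5t)(-2,1).
Applying x(0)=1, y(0)=-3 gives K_1=-5, K_2=-3.

x(t) = 6e^(5t) - 5e^(-4t), y(t) = -3e^(5t)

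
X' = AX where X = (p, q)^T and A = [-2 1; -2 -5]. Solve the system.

Coefficient matrix A = [[-2, 1], [-2, -5]].
Characteristic polynomial det(A - λI) = λ^2 + 7λ + 12 = 0.
Eigenvalues λ = -4, -3.
For λ=-4: (A-λI) row 1 is [2, 1], so an eigenvector is (-1, 2).
For λ=-3: (A-λI) row 1 is [1, 1], so an eigenvector is (1, -1).
General solution: C_1e^(-4t)(-1,2) + C_2e^(-3t)(1,-1).

p(t) = -C_1e^(-4t) + C_2e^(-3t), q(t) = 2C_1e^(-4t) - C_2e^(-3t)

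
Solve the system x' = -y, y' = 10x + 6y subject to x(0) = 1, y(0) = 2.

Coefficient matrix A = [[0, -1], [10, 6]].
Characteristic polynomial det(A - λI) = λ^2 - 6λ + 10 = 0.
Eigenvalues λ = 3 ± i (complex conjugate pair).
For λ=3+i: an eigenvector is (0,1) - i(-1,3) = (0 + i, 1 - 3i).
A real fundamental pair from Re and Im of e^((3+i)t)v: X_1 = e^(3t)(cos(t)·(0,1) + sin(t)·(-1,3)), X_2 = e^(3t)(sin(t)·(0,1) - cos(t)·(-1,3)).
General solution: K_1X_1 + K_2X_2.
Applying x(0)=1, y(0)=2 gives K_1=5, K_2=1.

x(t) = -5e^(3t)sin(t) + e^(3t)cos(t), y(t) = 16e^(3t)sin(t) + 2e^(3t)cos(t)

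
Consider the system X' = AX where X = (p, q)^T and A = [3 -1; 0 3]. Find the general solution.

Coefficient matrix A = [[3, -1], [0, 3]].
Characteristic polynomial det(A - λI) = λ^2 - 6λ + 9 = 0.
Single eigenvalue λ = 3 with algebraic multiplicity 2.
Eigenvector v = (-1,0); generalized eigenvector w with (A-λI)w=v is (-2,1).
General solution: e^(3t)[c_1·v + c_2·(t·v + w)].

p(t) = -c_1e^(3t) - c_2te^(3t) - 2c_2e^(3t), q(t) = c_2e^(3t)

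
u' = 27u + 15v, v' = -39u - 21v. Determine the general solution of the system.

Coefficient matrix A = [[27, 15], [-39, -21]].
Characteristic polynomial det(A - λI) = λ^2 - 6λ + 18 = 0.
Eigenvalues λ = 3 ± 3i (complex conjugate pair).
For λ=3+3i: an eigenvector is (-2,3) - i(-1,2) = (-2 + i, 3 - 2i).
A real fundamental pair from Re and Im of e^((3+3i)t)v: X_1 = e^(3t)(cos(3t)·(-2,3) + sin(3t)·(-1,2)), X_2 = e^(3t)(sin(3t)·(-2,3) - cos(3t)·(-1,2)).
General solution: C_1X_1 + C_2X_2.

u(t) = -C_1e^(3t)sin(3t) - 2C_1e^(3t)cos(3t) - 2C_2e^(3t)sin(3t) + C_2e^(3t)cos(3t), v(t) = 2C_1e^(3t)sin(3t) + 3C_1e^(3t)cos(3t) + 3C_2e^(3t)sin(3t) - 2C_2e^(3t)cos(3t)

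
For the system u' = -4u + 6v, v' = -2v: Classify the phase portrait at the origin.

stable node

A = [[-4,6],[0,-2]]; det(A-λI) = λ^2 + 6λ + 8.
λ = -2, -4: both negative.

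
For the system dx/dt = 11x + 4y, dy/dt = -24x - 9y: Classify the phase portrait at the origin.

A = [[11,4],[-24,-9]]; det(A-λI) = λ^2 - 2λ - 3.
λ = 3, -1: opposite signs.

saddle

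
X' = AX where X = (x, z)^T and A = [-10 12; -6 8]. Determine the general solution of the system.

Coefficient matrix A = [[-10, 12], [-6, 8]].
Characteristic polynomial det(A - λI) = λ^2 + 2λ - 8 = 0.
Eigenvalues λ = -4, 2.
For λ=-4: (A-λI) row 1 is [-6, 12], so an eigenvector is (-2, -1).
For λ=2: (A-λI) row 1 is [-12, 12], so an eigenvector is (-1, -1).
General solution: c_1e^(-4t)(-2,-1) + c_2e^(2t)(-1,-1).

x(t) = -2c_1e^(-4t) - c_2e^(2t), z(t) = -c_1e^(-4t) - c_2e^(2t)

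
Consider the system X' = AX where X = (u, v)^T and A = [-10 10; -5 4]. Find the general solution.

Coefficient matrix A = [[-10, 10], [-5, 4]].
Characteristic polynomial det(A - λI) = λ^2 + 6λ + 10 = 0.
Eigenvalues λ = -3 ± i (complex conjugate pair).
For λ=-3+i: an eigenvector is (-3,-2) - i(1,1) = (-3 - i, -2 - i).
A real fundamental pair from Re and Im of e^((-3+i)t)v: X_1 = e^(-3t)(cos(t)·(-3,-2) + sin(t)·(1,1)), X_2 = e^(-3t)(sin(t)·(-3,-2) - cos(t)·(1,1)).
General solution: C_1X_1 + C_2X_2.

u(t) = C_1e^(-3t)sin(t) - 3C_1e^(-3t)cos(t) - 3C_2e^(-3t)sin(t) - C_2e^(-3t)cos(t), v(t) = C_1e^(-3t)sin(t) - 2C_1e^(-3t)cos(t) - 2C_2e^(-3t)sin(t) - C_2e^(-3t)cos(t)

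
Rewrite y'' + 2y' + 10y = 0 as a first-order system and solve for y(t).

Let x_1 = y, x_2 = y'. Then x_1' = x_2 and x_2' = -10x_1 - 2x_2.
A = [[0,1],[-10,-2]]; det(A-λI) = λ^2 + 2λ + 10.
Eigenvalues λ = -1 ± 3i.

y(t) = c_1e^(-t)cos(3t) + c_2e^(-t)sin(3t)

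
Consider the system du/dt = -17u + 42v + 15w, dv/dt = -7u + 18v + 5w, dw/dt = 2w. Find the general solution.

u(t) = 3C_1e^(-3t) + 3C_2e^(2t) + 2C_3e^(4t), v(t) = C_1e^(-3t) + C_2e^(2t) + C_3e^(4t), w(t) = C_2e^(2t)

Coefficient matrix A = [[-17, 42, 15], [-7, 18, 5], [0, 0, 2]].
det(A - λI) = 0 gives eigenvalues λ = -3, 2, 4.
For λ=-3: eigenvector (3,1,0).
For λ=2: eigenvector (3,1,1).
For λ=4: eigenvector (2,1,0).
General solution: C_1e^(-3t)(3,1,0) + C_2e^(2t)(3,1,1) + C_3e^(4t)(2,1,0).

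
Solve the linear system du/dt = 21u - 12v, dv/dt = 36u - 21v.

u(t) = 2c_1e^(3t) + c_2e^(-3t), v(t) = 3c_1e^(3t) + 2c_2e^(-3t)

Coefficient matrix A = [[21, -12], [36, -21]].
Characteristic polynomial det(A - λI) = λ^2 - 9 = 0.
Eigenvalues λ = 3, -3.
For λ=3: (A-λI) row 1 is [18, -12], so an eigenvector is (2, 3).
For λ=-3: (A-λI) row 1 is [24, -12], so an eigenvector is (1, 2).
General solution: c_1e^(3t)(2,3) + c_2e^(-3t)(1,2).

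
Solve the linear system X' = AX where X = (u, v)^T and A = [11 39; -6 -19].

u(t) = -3c_1e^(-4t)sin(3t) + 2c_1e^(-4t)cos(3t) + 2c_2e^(-4t)sin(3t) + 3c_2e^(-4t)cos(3t), v(t) = c_1e^(-4t)sin(3t) - c_1e^(-4t)cos(3t) - c_2e^(-4t)sin(3t) - c_2e^(-4t)cos(3t)

Coefficient matrix A = [[11, 39], [-6, -19]].
Characteristic polynomial det(A - λI) = λ^2 + 8λ + 25 = 0.
Eigenvalues λ = -4 ± 3i (complex conjugate pair).
For λ=-4+3i: an eigenvector is (2,-1) - i(-3,1) = (2 + 3i, -1 - i).
A real fundamental pair from Re and Im of e^((-4+3i)t)v: X_1 = e^(-4t)(cos(3t)·(2,-1) + sin(3t)·(-3,1)), X_2 = e^(-4t)(sin(3t)·(2,-1) - cos(3t)·(-3,1)).
General solution: c_1X_1 + c_2X_2.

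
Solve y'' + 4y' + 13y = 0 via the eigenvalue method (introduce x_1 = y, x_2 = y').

y(t) = K_1e^(-2t)cos(3t) + K_2e^(-2t)sin(3t)

Let x_1 = y, x_2 = y'. Then x_1' = x_2 and x_2' = -13x_1 - 4x_2.
A = [[0,1],[-13,-4]]; det(A-λI) = λ^2 + 4λ + 13.
Eigenvalues λ = -2 ± 3i.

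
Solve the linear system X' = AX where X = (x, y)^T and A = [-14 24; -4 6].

x(t) = 2c_1e^(-2t) - 3c_2e^(-6t), y(t) = c_1e^(-2t) - c_2e^(-6t)

Coefficient matrix A = [[-14, 24], [-4, 6]].
Characteristic polynomial det(A - λI) = λ^2 + 8λ + 12 = 0.
Eigenvalues λ = -2, -6.
For λ=-2: (A-λI) row 1 is [-12, 24], so an eigenvector is (2, 1).
For λ=-6: (A-λI) row 1 is [-8, 24], so an eigenvector is (-3, -1).
General solution: c_1e^(-2t)(2,1) + c_2e^(-6t)(-3,-1).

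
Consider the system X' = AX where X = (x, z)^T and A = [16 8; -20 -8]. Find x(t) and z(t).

x(t) = -K_1e^(4t)sin(4t) + K_1e^(4t)cos(4t) + K_2e^(4t)sin(4t) + K_2e^(4t)cos(4t), z(t) = K_1e^(4t)sin(4t) - 2K_1e^(4t)cos(4t) - 2K_2e^(4t)sin(4t) - K_2e^(4t)cos(4t)

Coefficient matrix A = [[16, 8], [-20, -8]].
Characteristic polynomial det(A - λI) = λ^2 - 8λ + 32 = 0.
Eigenvalues λ = 4 ± 4i (complex conjugate pair).
For λ=4+4i: an eigenvector is (1,-2) - i(-1,1) = (1 + i, -2 - i).
A real fundamental pair from Re and Im of e^((4+4i)t)v: X_1 = e^(4t)(cos(4t)·(1,-2) + sin(4t)·(-1,1)), X_2 = e^(4t)(sin(4t)·(1,-2) - cos(4t)·(-1,1)).
General solution: K_1X_1 + K_2X_2.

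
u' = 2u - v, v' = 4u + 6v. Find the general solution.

Coefficient matrix A = [[2, -1], [4, 6]].
Characteristic polynomial det(A - λI) = λ^2 - 8λ + 16 = 0.
Single eigenvalue λ = 4 with algebraic multiplicity 2.
Eigenvector v = (1,-2); generalized eigenvector w with (A-λI)w=v is (-2,3).
General solution: e^(4t)[K_1·v + K_2·(t·v + w)].

u(t) = K_1e^(4t) + K_2te^(4t) - 2K_2e^(4t), v(t) = -2K_1e^(4t) - 2K_2te^(4t) + 3K_2e^(4t)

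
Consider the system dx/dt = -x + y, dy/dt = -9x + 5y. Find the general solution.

x(t) = -C_1e^(2t) - C_2te^(2t), y(t) = -3C_1e^(2t) - 3C_2te^(2t) - C_2e^(2t)

Coefficient matrix A = [[-1, 1], [-9, 5]].
Characteristic polynomial det(A - λI) = λ^2 - 4λ + 4 = 0.
Single eigenvalue λ = 2 with algebraic multiplicity 2.
Eigenvector v = (-1,-3); generalized eigenvector w with (A-λI)w=v is (0,-1).
General solution: e^(2t)[C_1·v + C_2·(t·v + w)].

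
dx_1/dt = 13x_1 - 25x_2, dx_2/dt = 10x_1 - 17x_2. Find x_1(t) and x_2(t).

x_1(t) = 2c_1e^(-2t)sin(5t) - c_1e^(-2t)cos(5t) - c_2e^(-2t)sin(5t) - 2c_2e^(-2t)cos(5t), x_2(t) = c_1e^(-2t)sin(5t) - c_1e^(-2t)cos(5t) - c_2e^(-2t)sin(5t) - c_2e^(-2t)cos(5t)

Coefficient matrix A = [[13, -25], [10, -17]].
Characteristic polynomial det(A - λI) = λ^2 + 4λ + 29 = 0.
Eigenvalues λ = -2 ± 5i (complex conjugate pair).
For λ=-2+5i: an eigenvector is (-1,-1) - i(2,1) = (-1 - 2i, -1 - i).
A real fundamental pair from Re and Im of e^((-2+5i)t)v: X_1 = e^(-2t)(cos(5t)·(-1,-1) + sin(5t)·(2,1)), X_2 = e^(-2t)(sin(5t)·(-1,-1) - cos(5t)·(2,1)).
General solution: c_1X_1 + c_2X_2.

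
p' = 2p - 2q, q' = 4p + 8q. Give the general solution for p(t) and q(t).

Coefficient matrix A = [[2, -2], [4, 8]].
Characteristic polynomial det(A - λI) = λ^2 - 10λ + 24 = 0.
Eigenvalues λ = 4, 6.
For λ=4: (A-λI) row 1 is [-2, -2], so an eigenvector is (-1, 1).
For λ=6: (A-λI) row 1 is [-4, -2], so an eigenvector is (1, -2).
General solution: c_1e^(4t)(-1,1) + c_2e^(6t)(1,-2).

p(t) = -c_1e^(4t) + c_2e^(6t), q(t) = c_1e^(4t) - 2c_2e^(6t)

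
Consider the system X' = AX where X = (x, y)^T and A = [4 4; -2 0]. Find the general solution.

Coefficient matrix A = [[4, 4], [-2, 0]].
Characteristic polynomial det(A - λI) = λ^2 - 4λ + 8 = 0.
Eigenvalues λ = 2 ± 2i (complex conjugate pair).
For λ=2+2i: an eigenvector is (1,-1) - i(-1,0) = (1 + i, -1).
A real fundamental pair from Re and Im of e^((2+2i)t)v: X_1 = e^(2t)(cos(2t)·(1,-1) + sin(2t)·(-1,0)), X_2 = e^(2t)(sin(2t)·(1,-1) - cos(2t)·(-1,0)).
General solution: K_1X_1 + K_2X_2.

x(t) = -K_1e^(2t)sin(2t) + K_1e^(2t)cos(2t) + K_2e^(2t)sin(2t) + K_2e^(2t)cos(2t), y(t) = -K_1e^(2t)cos(2t) - K_2e^(2t)sin(2t)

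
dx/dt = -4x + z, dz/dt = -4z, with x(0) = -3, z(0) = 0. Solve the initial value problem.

x(t) = -3e^(-4t), z(t) = 0

Coefficient matrix A = [[-4, 1], [0, -4]].
Characteristic polynomial det(A - λI) = λ^2 + 8λ + 16 = 0.
Single eigenvalue λ = -4 with algebraic multiplicity 2.
Eigenvector v = (-1,0); generalized eigenvector w with (A-λI)w=v is (2,-1).
General solution: e^(-4t)[K_1·v + K_2·(t·v + w)].
Applying x(0)=-3, z(0)=0 gives K_1=3, K_2=0.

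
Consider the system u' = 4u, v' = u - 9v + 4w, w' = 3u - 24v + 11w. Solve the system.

u(t) = C_1e^(4t), v(t) = C_1e^(4t) + C_2e^(-t) + C_3e^(3t), w(t) = 3C_1e^(4t) + 2C_2e^(-t) + 3C_3e^(3t)

Coefficient matrix A = [[4, 0, 0], [1, -9, 4], [3, -24, 11]].
det(A - λI) = 0 gives eigenvalues λ = 4, -1, 3.
For λ=4: eigenvector (1,1,3).
For λ=-1: eigenvector (0,1,2).
For λ=3: eigenvector (0,1,3).
General solution: C_1e^(4t)(1,1,3) + C_2e^(-t)(0,1,2) + C_3e^(3t)(0,1,3).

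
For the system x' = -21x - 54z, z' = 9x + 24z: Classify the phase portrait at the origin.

saddle

A = [[-21,-54],[9,24]]; det(A-λI) = λ^2 - 3λ - 18.
λ = -3, 6: opposite signs.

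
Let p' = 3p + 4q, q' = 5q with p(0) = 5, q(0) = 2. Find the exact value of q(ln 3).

486

A = [[3,4],[0,5]]; eigenvalues λ = 3, 5.
Eigenvectors: (-1,0) for λ=3, (-2,-1) for λ=5.
From the initial condition, c_1 = -1, c_2 = -2.
q(ln 3) = (-1)(3^3)(0) + (-2)(3^5)(-1) = 486.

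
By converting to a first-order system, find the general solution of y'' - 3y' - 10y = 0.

y(t) = c_1e^(-2t) + c_2e^(5t)

Let x_1 = y, x_2 = y'. Then x_1' = x_2 and x_2' = 10x_1 + 3x_2.
A = [[0,1],[10,3]]; det(A-λI) = λ^2 - 3λ - 10.
Eigenvalues λ = -2, 5 with eigenvectors (1,-2), (1,5).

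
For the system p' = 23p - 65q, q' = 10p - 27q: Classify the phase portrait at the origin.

stable spiral

A = [[23,-65],[10,-27]]; det(A-λI) = λ^2 + 4λ + 29.
λ = -2 ± 5i: negative real part.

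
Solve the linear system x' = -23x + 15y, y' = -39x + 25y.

x(t) = 2C_1e^(t)sin(3t) + C_1e^(t)cos(3t) + C_2e^(t)sin(3t) - 2C_2e^(t)cos(3t), y(t) = 3C_1e^(t)sin(3t) + 2C_1e^(t)cos(3t) + 2C_2e^(t)sin(3t) - 3C_2e^(t)cos(3t)

Coefficient matrix A = [[-23, 15], [-39, 25]].
Characteristic polynomial det(A - λI) = λ^2 - 2λ + 10 = 0.
Eigenvalues λ = 1 ± 3i (complex conjugate pair).
For λ=1+3i: an eigenvector is (1,2) - i(2,3) = (1 - 2i, 2 - 3i).
A real fundamental pair from Re and Im of e^((1+3i)t)v: X_1 = e^(t)(cos(3t)·(1,2) + sin(3t)·(2,3)), X_2 = e^(t)(sin(3t)·(1,2) - cos(3t)·(2,3)).
General solution: C_1X_1 + C_2X_2.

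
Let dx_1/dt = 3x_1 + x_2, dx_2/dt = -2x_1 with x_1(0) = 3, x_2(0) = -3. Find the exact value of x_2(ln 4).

A = [[3,1],[-2,0]]; eigenvalues λ = 2, 1.
Eigenvectors: (1,-1) for λ=2, (1,-2) for λ=1.
From the initial condition, c_1 = 3, c_2 = 0.
x_2(ln 4) = (3)(4^2)(-1) + (0)(4^1)(-2) = -48.

-48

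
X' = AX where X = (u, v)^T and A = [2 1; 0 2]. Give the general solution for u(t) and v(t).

u(t) = c_1e^(2t) + c_2te^(2t) - 2c_2e^(2t), v(t) = c_2e^(2t)

Coefficient matrix A = [[2, 1], [0, 2]].
Characteristic polynomial det(A - λI) = λ^2 - 4λ + 4 = 0.
Single eigenvalue λ = 2 with algebraic multiplicity 2.
Eigenvector v = (1,0); generalized eigenvector w with (A-λI)w=v is (-2,1).
General solution: e^(2t)[c_1·v + c_2·(t·v + w)].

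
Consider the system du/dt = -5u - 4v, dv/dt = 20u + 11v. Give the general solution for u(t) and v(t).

Coefficient matrix A = [[-5, -4], [20, 11]].
Characteristic polynomial det(A - λI) = λ^2 - 6λ + 25 = 0.
Eigenvalues λ = 3 ± 4i (complex conjugate pair).
For λ=3+4i: an eigenvector is (0,1) - i(-1,2) = (0 + i, 1 - 2i).
A real fundamental pair from Re and Im of e^((3+4i)t)v: X_1 = e^(3t)(cos(4t)·(0,1) + sin(4t)·(-1,2)), X_2 = e^(3t)(sin(4t)·(0,1) - cos(4t)·(-1,2)).
General solution: C_1X_1 + C_2X_2.

u(t) = -C_1e^(3t)sin(4t) + C_2e^(3t)cos(4t), v(t) = 2C_1e^(3t)sin(4t) + C_1e^(3t)cos(4t) + C_2e^(3t)sin(4t) - 2C_2e^(3t)cos(4t)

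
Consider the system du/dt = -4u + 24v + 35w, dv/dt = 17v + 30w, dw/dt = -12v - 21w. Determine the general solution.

Coefficient matrix A = [[-4, 24, 35], [0, 17, 30], [0, -12, -21]].
det(A - λI) = 0 gives eigenvalues λ = -1, -3, -4.
For λ=-1: eigenvector (5,5,-3).
For λ=-3: eigenvector (2,3,-2).
For λ=-4: eigenvector (1,0,0).
General solution: c_1e^(-t)(5,5,-3) + c_2e^(-3t)(2,3,-2) + c_3e^(-4t)(1,0,0).

u(t) = 5c_1e^(-t) + 2c_2e^(-3t) + c_3e^(-4t), v(t) = 5c_1e^(-t) + 3c_2e^(-3t), w(t) = -3c_1e^(-t) - 2c_2e^(-3t)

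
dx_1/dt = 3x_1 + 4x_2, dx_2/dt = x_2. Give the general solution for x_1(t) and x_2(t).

x_1(t) = 2c_1e^(t) + c_2e^(3t), x_2(t) = -c_1e^(t)

Coefficient matrix A = [[3, 4], [0, 1]].
Characteristic polynomial det(A - λI) = λ^2 - 4λ + 3 = 0.
Eigenvalues λ = 1, 3.
For λ=1: (A-λI) row 1 is [2, 4], so an eigenvector is (2, -1).
For λ=3: (A-λI) row 1 is [0, 4], so an eigenvector is (1, 0).
General solution: c_1e^(t)(2,-1) + c_2e^(3t)(1,0).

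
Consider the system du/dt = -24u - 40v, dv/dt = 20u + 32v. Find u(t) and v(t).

Coefficient matrix A = [[-24, -40], [20, 32]].
Characteristic polynomial det(A - λI) = λ^2 - 8λ + 32 = 0.
Eigenvalues λ = 4 ± 4i (complex conjugate pair).
For λ=4+4i: an eigenvector is (-3,2) - i(1,-1) = (-3 - i, 2 + i).
A real fundamental pair from Re and Im of e^((4+4i)t)v: X_1 = e^(4t)(cos(4t)·(-3,2) + sin(4t)·(1,-1)), X_2 = e^(4t)(sin(4t)·(-3,2) - cos(4t)·(1,-1)).
General solution: c_1X_1 + c_2X_2.

u(t) = c_1e^(4t)sin(4t) - 3c_1e^(4t)cos(4t) - 3c_2e^(4t)sin(4t) - c_2e^(4t)cos(4t), v(t) = -c_1e^(4t)sin(4t) + 2c_1e^(4t)cos(4t) + 2c_2e^(4t)sin(4t) + c_2e^(4t)cos(4t)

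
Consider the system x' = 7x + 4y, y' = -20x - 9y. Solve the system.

Coefficient matrix A = [[7, 4], [-20, -9]].
Characteristic polynomial det(A - λI) = λ^2 + 2λ + 17 = 0.
Eigenvalues λ = -1 ± 4i (complex conjugate pair).
For λ=-1+4i: an eigenvector is (1,-2) - i(0,-1) = (1, -2 + i).
A real fundamental pair from Re and Im of e^((-1+4i)t)v: X_1 = e^(-t)(cos(4t)·(1,-2) + sin(4t)·(0,-1)), X_2 = e^(-t)(sin(4t)·(1,-2) - cos(4t)·(0,-1)).
General solution: C_1X_1 + C_2X_2.

x(t) = C_1e^(-t)cos(4t) + C_2e^(-t)sin(4t), y(t) = -C_1e^(-t)sin(4t) - 2C_1e^(-t)cos(4t) - 2C_2e^(-t)sin(4t) + C_2e^(-t)cos(4t)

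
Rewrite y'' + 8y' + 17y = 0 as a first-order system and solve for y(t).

Let x_1 = y, x_2 = y'. Then x_1' = x_2 and x_2' = -17x_1 - 8x_2.
A = [[0,1],[-17,-8]]; det(A-λI) = λ^2 + 8λ + 17.
Eigenvalues λ = -4 ± i.

y(t) = c_1e^(-4t)cos(t) + c_2e^(-4t)sin(t)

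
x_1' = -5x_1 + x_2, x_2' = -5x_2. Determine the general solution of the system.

x_1(t) = -K_1e^(-5t) - K_2te^(-5t) + 2K_2e^(-5t), x_2(t) = -K_2e^(-5t)

Coefficient matrix A = [[-5, 1], [0, -5]].
Characteristic polynomial det(A - λI) = λ^2 + 10λ + 25 = 0.
Single eigenvalue λ = -5 with algebraic multiplicity 2.
Eigenvector v = (-1,0); generalized eigenvector w with (A-λI)w=v is (2,-1).
General solution: e^(-5t)[K_1·v + K_2·(t·v + w)].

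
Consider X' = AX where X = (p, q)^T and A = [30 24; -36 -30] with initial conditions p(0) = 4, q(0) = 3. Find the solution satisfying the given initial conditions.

Coefficient matrix A = [[30, 24], [-36, -30]].
Characteristic polynomial det(A - λI) = λ^2 - 36 = 0.
Eigenvalues λ = 6, -6.
For λ=6: (A-λI) row 1 is [24, 24], so an eigenvector is (1, -1).
For λ=-6: (A-λI) row 1 is [36, 24], so an eigenvector is (2, -3).
General solution: c_1e^(6t)(1,-1) + c_2e^(-6t)(2,-3).
Applying p(0)=4, q(0)=3 gives c_1=18, c_2=-7.

p(t) = 18e^(6t) - 14e^(-6t), q(t) = -18e^(6t) + 21e^(-6t)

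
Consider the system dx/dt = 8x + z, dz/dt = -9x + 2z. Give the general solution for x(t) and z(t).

x(t) = -K_1e^(5t) - K_2te^(5t) - K_2e^(5t), z(t) = 3K_1e^(5t) + 3K_2te^(5t) + 2K_2e^(5t)

Coefficient matrix A = [[8, 1], [-9, 2]].
Characteristic polynomial det(A - λI) = λ^2 - 10λ + 25 = 0.
Single eigenvalue λ = 5 with algebraic multiplicity 2.
Eigenvector v = (-1,3); generalized eigenvector w with (A-λI)w=v is (-1,2).
General solution: e^(5t)[K_1·v + K_2·(t·v + w)].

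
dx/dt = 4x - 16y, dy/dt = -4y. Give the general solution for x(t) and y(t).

Coefficient matrix A = [[4, -16], [0, -4]].
Characteristic polynomial det(A - λI) = λ^2 - 16 = 0.
Eigenvalues λ = 4, -4.
For λ=4: (A-λI) row 1 is [0, -16], so an eigenvector is (1, 0).
For λ=-4: (A-λI) row 1 is [8, -16], so an eigenvector is (-2, -1).
General solution: c_1e^(4t)(1,0) + c_2e^(-4t)(-2,-1).

x(t) = c_1e^(4t) - 2c_2e^(-4t), y(t) = -c_2e^(-4t)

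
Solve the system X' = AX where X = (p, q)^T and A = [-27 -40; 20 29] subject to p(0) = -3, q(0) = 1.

p(t) = 11e^(t)sin(4t) - 3e^(t)cos(4t), q(t) = -8e^(t)sin(4t) + e^(t)cos(4t)

Coefficient matrix A = [[-27, -40], [20, 29]].
Characteristic polynomial det(A - λI) = λ^2 - 2λ + 17 = 0.
Eigenvalues λ = 1 ± 4i (complex conjugate pair).
For λ=1+4i: an eigenvector is (-3,2) - i(1,-1) = (-3 - i, 2 + i).
A real fundamental pair from Re and Im of e^((1+4i)t)v: X_1 = e^(t)(cos(4t)·(-3,2) + sin(4t)·(1,-1)), X_2 = e^(t)(sin(4t)·(-3,2) - cos(4t)·(1,-1)).
General solution: K_1X_1 + K_2X_2.
Applying p(0)=-3, q(0)=1 gives K_1=2, K_2=-3.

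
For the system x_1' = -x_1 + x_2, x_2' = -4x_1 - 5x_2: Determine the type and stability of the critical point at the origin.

A = [[-1,1],[-4,-5]]; det(A-λI) = λ^2 + 6λ + 9.
repeated λ = -3 with a single eigenvector.

stable improper node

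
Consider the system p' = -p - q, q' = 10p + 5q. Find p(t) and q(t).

p(t) = c_1e^(2t)cos(t) + c_2e^(2t)sin(t), q(t) = c_1e^(2t)sin(t) - 3c_1e^(2t)cos(t) - 3c_2e^(2t)sin(t) - c_2e^(2t)cos(t)

Coefficient matrix A = [[-1, -1], [10, 5]].
Characteristic polynomial det(A - λI) = λ^2 - 4λ + 5 = 0.
Eigenvalues λ = 2 ± i (complex conjugate pair).
For λ=2+i: an eigenvector is (1,-3) - i(0,1) = (1, -3 - i).
A real fundamental pair from Re and Im of e^((2+i)t)v: X_1 = e^(2t)(cos(t)·(1,-3) + sin(t)·(0,1)), X_2 = e^(2t)(sin(t)·(1,-3) - cos(t)·(0,1)).
General solution: c_1X_1 + c_2X_2.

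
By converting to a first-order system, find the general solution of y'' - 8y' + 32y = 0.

Let x_1 = y, x_2 = y'. Then x_1' = x_2 and x_2' = -32x_1 + 8x_2.
A = [[0,1],[-32,8]]; det(A-λI) = λ^2 - 8λ + 32.
Eigenvalues λ = 4 ± 4i.

y(t) = c_1e^(4t)cos(4t) + c_2e^(4t)sin(4t)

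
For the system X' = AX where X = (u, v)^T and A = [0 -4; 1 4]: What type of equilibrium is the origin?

A = [[0,-4],[1,4]]; det(A-λI) = λ^2 - 4λ + 4.
repeated λ = 2 with a single eigenvector.

unstable improper node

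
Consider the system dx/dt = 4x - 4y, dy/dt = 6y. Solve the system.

x(t) = -c_1e^(4t) - 2c_2e^(6t), y(t) = c_2e^(6t)

Coefficient matrix A = [[4, -4], [0, 6]].
Characteristic polynomial det(A - λI) = λ^2 - 10λ + 24 = 0.
Eigenvalues λ = 4, 6.
For λ=4: (A-λI) row 1 is [0, -4], so an eigenvector is (-1, 0).
For λ=6: (A-λI) row 1 is [-2, -4], so an eigenvector is (-2, 1).
General solution: c_1e^(4t)(-1,0) + c_2e^(6t)(-2,1).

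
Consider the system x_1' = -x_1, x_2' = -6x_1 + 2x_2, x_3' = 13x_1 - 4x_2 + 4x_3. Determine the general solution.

x_1(t) = K_1e^(-t), x_2(t) = 2K_1e^(-t) + K_2e^(2t), x_3(t) = -K_1e^(-t) + 2K_2e^(2t) + K_3e^(4t)

Coefficient matrix A = [[-1, 0, 0], [-6, 2, 0], [13, -4, 4]].
det(A - λI) = 0 gives eigenvalues λ = -1, 2, 4.
For λ=-1: eigenvector (1,2,-1).
For λ=2: eigenvector (0,1,2).
For λ=4: eigenvector (0,0,1).
General solution: K_1e^(-t)(1,2,-1) + K_2e^(2t)(0,1,2) + K_3e^(4t)(0,0,1).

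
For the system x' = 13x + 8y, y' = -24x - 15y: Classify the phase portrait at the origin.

A = [[13,8],[-24,-15]]; det(A-λI) = λ^2 + 2λ - 3.
λ = -3, 1: opposite signs.

saddle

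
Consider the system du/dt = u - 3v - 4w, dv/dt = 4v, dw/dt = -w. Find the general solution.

Coefficient matrix A = [[1, -3, -4], [0, 4, 0], [0, 0, -1]].
det(A - λI) = 0 gives eigenvalues λ = 1, 4, -1.
For λ=1: eigenvector (1,0,0).
For λ=4: eigenvector (-1,1,0).
For λ=-1: eigenvector (2,0,1).
General solution: K_1e^(t)(1,0,0) + K_2e^(4t)(-1,1,0) + K_3e^(-t)(2,0,1).

u(t) = K_1e^(t) - K_2e^(4t) + 2K_3e^(-t), v(t) = K_2e^(4t), w(t) = K_3e^(-t)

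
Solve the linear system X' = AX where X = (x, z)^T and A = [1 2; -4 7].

x(t) = c_1e^(3t) - c_2e^(5t), z(t) = c_1e^(3t) - 2c_2e^(5t)

Coefficient matrix A = [[1, 2], [-4, 7]].
Characteristic polynomial det(A - λI) = λ^2 - 8λ + 15 = 0.
Eigenvalues λ = 3, 5.
For λ=3: (A-λI) row 1 is [-2, 2], so an eigenvector is (1, 1).
For λ=5: (A-λI) row 1 is [-4, 2], so an eigenvector is (-1, -2).
General solution: c_1e^(3t)(1,1) + c_2e^(5t)(-1,-2).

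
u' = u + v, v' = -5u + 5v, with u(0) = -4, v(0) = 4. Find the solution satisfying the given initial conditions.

u(t) = 12e^(3t)sin(t) - 4e^(3t)cos(t), v(t) = 28e^(3t)sin(t) + 4e^(3t)cos(t)

Coefficient matrix A = [[1, 1], [-5, 5]].
Characteristic polynomial det(A - λI) = λ^2 - 6λ + 10 = 0.
Eigenvalues λ = 3 ± i (complex conjugate pair).
For λ=3+i: an eigenvector is (-1,-2) - i(0,1) = (-1, -2 - i).
A real fundamental pair from Re and Im of e^((3+i)t)v: X_1 = e^(3t)(cos(t)·(-1,-2) + sin(t)·(0,1)), X_2 = e^(3t)(sin(t)·(-1,-2) - cos(t)·(0,1)).
General solution: C_1X_1 + C_2X_2.
Applying u(0)=-4, v(0)=4 gives C_1=4, C_2=-12.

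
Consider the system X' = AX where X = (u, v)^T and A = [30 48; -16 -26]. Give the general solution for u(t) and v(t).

u(t) = -3C_1e^(-2t) + 2C_2e^(6t), v(t) = 2C_1e^(-2t) - C_2e^(6t)

Coefficient matrix A = [[30, 48], [-16, -26]].
Characteristic polynomial det(A - λI) = λ^2 - 4λ - 12 = 0.
Eigenvalues λ = -2, 6.
For λ=-2: (A-λI) row 1 is [32, 48], so an eigenvector is (-3, 2).
For λ=6: (A-λI) row 1 is [24, 48], so an eigenvector is (2, -1).
General solution: C_1e^(-2t)(-3,2) + C_2e^(6t)(2,-1).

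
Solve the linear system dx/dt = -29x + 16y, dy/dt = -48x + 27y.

x(t) = -K_1e^(3t) + 2K_2e^(-5t), y(t) = -2K_1e^(3t) + 3K_2e^(-5t)

Coefficient matrix A = [[-29, 16], [-48, 27]].
Characteristic polynomial det(A - λI) = λ^2 + 2λ - 15 = 0.
Eigenvalues λ = 3, -5.
For λ=3: (A-λI) row 1 is [-32, 16], so an eigenvector is (-1, -2).
For λ=-5: (A-λI) row 1 is [-24, 16], so an eigenvector is (2, 3).
General solution: K_1e^(3t)(-1,-2) + K_2e^(-5t)(2,3).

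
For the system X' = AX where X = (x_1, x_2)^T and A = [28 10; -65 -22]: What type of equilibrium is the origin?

A = [[28,10],[-65,-22]]; det(A-λI) = λ^2 - 6λ + 34.
λ = 3 ± 5i: positive real part.

unstable spiral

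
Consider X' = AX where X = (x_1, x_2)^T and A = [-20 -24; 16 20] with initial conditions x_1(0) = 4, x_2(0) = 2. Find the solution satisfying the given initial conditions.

x_1(t) = -14e^(4t) + 18e^(-4t), x_2(t) = 14e^(4t) - 12e^(-4t)

Coefficient matrix A = [[-20, -24], [16, 20]].
Characteristic polynomial det(A - λI) = λ^2 - 16 = 0.
Eigenvalues λ = -4, 4.
For λ=-4: (A-λI) row 1 is [-16, -24], so an eigenvector is (-3, 2).
For λ=4: (A-λI) row 1 is [-24, -24], so an eigenvector is (1, -1).
General solution: C_1e^(-4t)(-3,2) + C_2e^(4t)(1,-1).
Applying x_1(0)=4, x_2(0)=2 gives C_1=-6, C_2=-14.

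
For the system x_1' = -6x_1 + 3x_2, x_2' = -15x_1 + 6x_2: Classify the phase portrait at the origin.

center

A = [[-6,3],[-15,6]]; det(A-λI) = λ^2 + 9.
λ = 0 ± 3i: zero real part.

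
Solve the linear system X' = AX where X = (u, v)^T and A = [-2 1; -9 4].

Coefficient matrix A = [[-2, 1], [-9, 4]].
Characteristic polynomial det(A - λI) = λ^2 - 2λ + 1 = 0.
Single eigenvalue λ = 1 with algebraic multiplicity 2.
Eigenvector v = (1,3); generalized eigenvector w with (A-λI)w=v is (0,1).
General solution: e^(t)[K_1·v + K_2·(t·v + w)].

u(t) = K_1e^(t) + K_2te^(t), v(t) = 3K_1e^(t) + 3K_2te^(t) + K_2e^(t)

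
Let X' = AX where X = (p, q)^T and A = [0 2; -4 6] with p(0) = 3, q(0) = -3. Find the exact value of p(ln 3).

A = [[0,2],[-4,6]]; eigenvalues λ = 2, 4.
Eigenvectors: (1,1) for λ=2, (-1,-2) for λ=4.
From the initial condition, c_1 = 9, c_2 = 6.
p(ln 3) = (9)(3^2)(1) + (6)(3^4)(-1) = -405.

-405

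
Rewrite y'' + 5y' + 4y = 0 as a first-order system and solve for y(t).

Let x_1 = y, x_2 = y'. Then x_1' = x_2 and x_2' = -4x_1 - 5x_2.
A = [[0,1],[-4,-5]]; det(A-λI) = λ^2 + 5λ + 4.
Eigenvalues λ = -4, -1 with eigenvectors (1,-4), (1,-1).

y(t) = K_1e^(-4t) + K_2e^(-t)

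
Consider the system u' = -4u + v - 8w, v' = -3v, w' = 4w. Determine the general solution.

u(t) = -c_1e^(4t) + c_2e^(-3t) + c_3e^(-4t), v(t) = c_2e^(-3t), w(t) = c_1e^(4t)

Coefficient matrix A = [[-4, 1, -8], [0, -3, 0], [0, 0, 4]].
det(A - λI) = 0 gives eigenvalues λ = 4, -3, -4.
For λ=4: eigenvector (-1,0,1).
For λ=-3: eigenvector (1,1,0).
For λ=-4: eigenvector (1,0,0).
General solution: c_1e^(4t)(-1,0,1) + c_2e^(-3t)(1,1,0) + c_3e^(-4t)(1,0,0).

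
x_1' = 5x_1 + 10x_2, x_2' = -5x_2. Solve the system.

Coefficient matrix A = [[5, 10], [0, -5]].
Characteristic polynomial det(A - λI) = λ^2 - 25 = 0.
Eigenvalues λ = 5, -5.
For λ=5: (A-λI) row 1 is [0, 10], so an eigenvector is (1, 0).
For λ=-5: (A-λI) row 1 is [10, 10], so an eigenvector is (1, -1).
General solution: C_1e^(5t)(1,0) + C_2e^(-5t)(1,-1).

x_1(t) = C_1e^(5t) + C_2e^(-5t), x_2(t) = -C_2e^(-5t)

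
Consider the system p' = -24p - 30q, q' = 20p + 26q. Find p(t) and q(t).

p(t) = 3K_1e^(-4t) - K_2e^(6t), q(t) = -2K_1e^(-4t) + K_2e^(6t)

Coefficient matrix A = [[-24, -30], [20, 26]].
Characteristic polynomial det(A - λI) = λ^2 - 2λ - 24 = 0.
Eigenvalues λ = -4, 6.
For λ=-4: (A-λI) row 1 is [-20, -30], so an eigenvector is (3, -2).
For λ=6: (A-λI) row 1 is [-30, -30], so an eigenvector is (-1, 1).
General solution: K_1e^(-4t)(3,-2) + K_2e^(6t)(-1,1).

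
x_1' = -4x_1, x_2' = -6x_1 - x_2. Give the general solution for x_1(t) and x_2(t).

x_1(t) = K_2e^(-4t), x_2(t) = K_1e^(-t) + 2K_2e^(-4t)

Coefficient matrix A = [[-4, 0], [-6, -1]].
Characteristic polynomial det(A - λI) = λ^2 + 5λ + 4 = 0.
Eigenvalues λ = -1, -4.
For λ=-1: (A-λI) row 1 is [-3, 0], so an eigenvector is (0, 1).
For λ=-4: (A-λI) row 2 is [-6, 3], so an eigenvector is (1, 2).
General solution: K_1e^(-t)(0,1) + K_2e^(-4t)(1,2).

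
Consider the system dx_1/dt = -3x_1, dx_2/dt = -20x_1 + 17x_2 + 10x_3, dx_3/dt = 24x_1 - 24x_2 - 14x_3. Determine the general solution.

Coefficient matrix A = [[-3, 0, 0], [-20, 17, 10], [24, -24, -14]].
det(A - λI) = 0 gives eigenvalues λ = -3, 1, 2.
For λ=-3: eigenvector (1,1,0).
For λ=1: eigenvector (0,5,-8).
For λ=2: eigenvector (0,2,-3).
General solution: c_1e^(-3t)(1,1,0) + c_2e^(t)(0,5,-8) + c_3e^(2t)(0,2,-3).

x_1(t) = c_1e^(-3t), x_2(t) = c_1e^(-3t) + 5c_2e^(t) + 2c_3e^(2t), x_3(t) = -8c_2e^(t) - 3c_3e^(2t)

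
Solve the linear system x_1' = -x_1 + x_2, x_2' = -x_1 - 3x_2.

Coefficient matrix A = [[-1, 1], [-1, -3]].
Characteristic polynomial det(A - λI) = λ^2 + 4λ + 4 = 0.
Single eigenvalue λ = -2 with algebraic multiplicity 2.
Eigenvector v = (1,-1); generalized eigenvector w with (A-λI)w=v is (3,-2).
General solution: e^(-2t)[c_1·v + c_2·(t·v + w)].

x_1(t) = c_1e^(-2t) + c_2te^(-2t) + 3c_2e^(-2t), x_2(t) = -c_1e^(-2t) - c_2te^(-2t) - 2c_2e^(-2t)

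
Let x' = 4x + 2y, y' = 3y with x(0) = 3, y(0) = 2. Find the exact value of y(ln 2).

16

A = [[4,2],[0,3]]; eigenvalues λ = 4, 3.
Eigenvectors: (-1,0) for λ=4, (2,-1) for λ=3.
From the initial condition, c_1 = -7, c_2 = -2.
y(ln 2) = (-7)(2^4)(0) + (-2)(2^3)(-1) = 16.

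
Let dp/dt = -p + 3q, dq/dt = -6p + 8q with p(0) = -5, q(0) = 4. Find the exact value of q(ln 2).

A = [[-1,3],[-6,8]]; eigenvalues λ = 5, 2.
Eigenvectors: (1,2) for λ=5, (-1,-1) for λ=2.
From the initial condition, c_1 = 9, c_2 = 14.
q(ln 2) = (9)(2^5)(2) + (14)(2^2)(-1) = 520.

520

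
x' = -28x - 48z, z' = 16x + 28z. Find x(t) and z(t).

x(t) = -2C_1e^(-4t) - 3C_2e^(4t), z(t) = C_1e^(-4t) + 2C_2e^(4t)

Coefficient matrix A = [[-28, -48], [16, 28]].
Characteristic polynomial det(A - λI) = λ^2 - 16 = 0.
Eigenvalues λ = -4, 4.
For λ=-4: (A-λI) row 1 is [-24, -48], so an eigenvector is (-2, 1).
For λ=4: (A-λI) row 1 is [-32, -48], so an eigenvector is (-3, 2).
General solution: C_1e^(-4t)(-2,1) + C_2e^(4t)(-3,2).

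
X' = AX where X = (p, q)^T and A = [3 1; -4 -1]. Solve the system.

p(t) = -K_1e^(t) - K_2te^(t), q(t) = 2K_1e^(t) + 2K_2te^(t) - K_2e^(t)

Coefficient matrix A = [[3, 1], [-4, -1]].
Characteristic polynomial det(A - λI) = λ^2 - 2λ + 1 = 0.
Single eigenvalue λ = 1 with algebraic multiplicity 2.
Eigenvector v = (-1,2); generalized eigenvector w with (A-λI)w=v is (0,-1).
General solution: e^(t)[K_1·v + K_2·(t·v + w)].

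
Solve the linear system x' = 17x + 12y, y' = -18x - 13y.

x(t) = K_1e^(5t) + 2K_2e^(-t), y(t) = -K_1e^(5t) - 3K_2e^(-t)

Coefficient matrix A = [[17, 12], [-18, -13]].
Characteristic polynomial det(A - λI) = λ^2 - 4λ - 5 = 0.
Eigenvalues λ = 5, -1.
For λ=5: (A-λI) row 1 is [12, 12], so an eigenvector is (1, -1).
For λ=-1: (A-λI) row 1 is [18, 12], so an eigenvector is (2, -3).
General solution: K_1e^(5t)(1,-1) + K_2e^(-t)(2,-3).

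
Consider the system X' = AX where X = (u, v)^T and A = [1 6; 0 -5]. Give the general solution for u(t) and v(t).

Coefficient matrix A = [[1, 6], [0, -5]].
Characteristic polynomial det(A - λI) = λ^2 + 4λ - 5 = 0.
Eigenvalues λ = 1, -5.
For λ=1: (A-λI) row 1 is [0, 6], so an eigenvector is (-1, 0).
For λ=-5: (A-λI) row 1 is [6, 6], so an eigenvector is (-1, 1).
General solution: c_1e^(t)(-1,0) + c_2e^(-5t)(-1,1).

u(t) = -c_1e^(t) - c_2e^(-5t), v(t) = c_2e^(-5t)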